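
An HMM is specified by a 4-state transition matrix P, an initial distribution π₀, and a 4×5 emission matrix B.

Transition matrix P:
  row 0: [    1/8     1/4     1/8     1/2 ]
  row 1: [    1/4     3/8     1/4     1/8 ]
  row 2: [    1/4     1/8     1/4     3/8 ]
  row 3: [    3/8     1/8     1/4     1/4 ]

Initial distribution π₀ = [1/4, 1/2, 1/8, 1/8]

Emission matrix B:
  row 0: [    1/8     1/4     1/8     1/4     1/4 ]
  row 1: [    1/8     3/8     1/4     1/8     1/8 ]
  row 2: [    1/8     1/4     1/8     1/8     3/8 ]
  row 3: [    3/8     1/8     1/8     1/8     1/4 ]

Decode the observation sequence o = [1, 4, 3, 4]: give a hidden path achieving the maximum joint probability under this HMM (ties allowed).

t=0: δ = [6.250e-02, 1.875e-01, 3.125e-02, 1.562e-02]  (obs o_0=1)
t=1: δ = [1.172e-02, 8.789e-03, 1.758e-02, 7.812e-03]  ψ = [1, 1, 1, 0]  (obs o_1=4)
t=2: δ = [1.099e-03, 4.120e-04, 5.493e-04, 8.240e-04]  ψ = [2, 1, 2, 2]  (obs o_2=3)
t=3: δ = [7.725e-05, 3.433e-05, 7.725e-05, 1.373e-04]  ψ = [3, 0, 3, 0]  (obs o_3=4)
backtrack: best end state = 3; path = [1, 2, 0, 3]

path = [1, 2, 0, 3]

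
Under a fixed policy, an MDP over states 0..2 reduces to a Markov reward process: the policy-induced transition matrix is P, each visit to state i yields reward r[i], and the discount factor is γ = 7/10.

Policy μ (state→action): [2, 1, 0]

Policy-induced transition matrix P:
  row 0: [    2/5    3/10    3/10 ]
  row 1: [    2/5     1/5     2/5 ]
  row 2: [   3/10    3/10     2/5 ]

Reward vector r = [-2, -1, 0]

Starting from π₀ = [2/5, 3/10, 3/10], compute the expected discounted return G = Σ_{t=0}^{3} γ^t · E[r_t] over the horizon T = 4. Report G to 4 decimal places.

t=0: π = [0.4000, 0.3000, 0.3000], E[r] = -1.1000, γ^t·E[r] = -1.100000, running G = -1.100000
t=1: π = [0.3700, 0.2700, 0.3600], E[r] = -1.0100, γ^t·E[r] = -0.707000, running G = -1.807000
t=2: π = [0.3640, 0.2730, 0.3630], E[r] = -1.0010, γ^t·E[r] = -0.490490, running G = -2.297490
t=3: π = [0.3637, 0.2727, 0.3636], E[r] = -1.0001, γ^t·E[r] = -0.343034, running G = -2.640524

G = -2.6405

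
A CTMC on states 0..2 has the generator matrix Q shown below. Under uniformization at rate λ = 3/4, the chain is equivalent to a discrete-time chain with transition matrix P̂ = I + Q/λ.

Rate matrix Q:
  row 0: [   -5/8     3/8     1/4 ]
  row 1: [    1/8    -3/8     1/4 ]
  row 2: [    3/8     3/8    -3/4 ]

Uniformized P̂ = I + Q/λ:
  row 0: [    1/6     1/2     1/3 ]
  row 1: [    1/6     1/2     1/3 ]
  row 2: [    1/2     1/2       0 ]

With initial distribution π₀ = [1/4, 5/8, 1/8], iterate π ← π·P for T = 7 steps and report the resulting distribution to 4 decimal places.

π = [0.2499, 0.5000, 0.2501]

t=0: π = [0.2500, 0.6250, 0.1250]
t=1: π = [0.2083, 0.5000, 0.2917]
t=2: π = [0.2639, 0.5000, 0.2361]
t=3: π = [0.2454, 0.5000, 0.2546]
t=4: π = [0.2515, 0.5000, 0.2485]
t=5: π = [0.2495, 0.5000, 0.2505]
t=6: π = [0.2502, 0.5000, 0.2498]
t=7: π = [0.2499, 0.5000, 0.2501]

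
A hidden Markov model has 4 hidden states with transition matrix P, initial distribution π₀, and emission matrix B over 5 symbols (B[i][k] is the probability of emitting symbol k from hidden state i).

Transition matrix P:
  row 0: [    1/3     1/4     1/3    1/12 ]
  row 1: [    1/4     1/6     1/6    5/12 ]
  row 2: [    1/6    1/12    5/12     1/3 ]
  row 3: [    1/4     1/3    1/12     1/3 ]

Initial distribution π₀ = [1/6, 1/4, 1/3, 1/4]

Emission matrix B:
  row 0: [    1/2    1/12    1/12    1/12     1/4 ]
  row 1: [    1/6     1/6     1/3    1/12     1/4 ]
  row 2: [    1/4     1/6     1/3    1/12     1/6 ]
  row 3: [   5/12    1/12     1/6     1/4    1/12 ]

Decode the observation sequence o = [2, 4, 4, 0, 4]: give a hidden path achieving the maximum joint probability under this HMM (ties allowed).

t=0: δ = [1.389e-02, 8.333e-02, 1.111e-01, 4.167e-02]  (obs o_0=2)
t=1: δ = [5.208e-03, 3.472e-03, 7.716e-03, 3.086e-03]  ψ = [1, 1, 2, 2]  (obs o_1=4)
t=2: δ = [4.340e-04, 3.255e-04, 5.358e-04, 2.143e-04]  ψ = [0, 0, 2, 2]  (obs o_2=4)
t=3: δ = [7.234e-05, 1.808e-05, 5.582e-05, 7.442e-05]  ψ = [0, 0, 2, 2]  (obs o_3=0)
t=4: δ = [6.028e-06, 6.202e-06, 4.019e-06, 2.067e-06]  ψ = [0, 3, 0, 3]  (obs o_4=4)
backtrack: best end state = 1; path = [2, 2, 2, 3, 1]

path = [2, 2, 2, 3, 1]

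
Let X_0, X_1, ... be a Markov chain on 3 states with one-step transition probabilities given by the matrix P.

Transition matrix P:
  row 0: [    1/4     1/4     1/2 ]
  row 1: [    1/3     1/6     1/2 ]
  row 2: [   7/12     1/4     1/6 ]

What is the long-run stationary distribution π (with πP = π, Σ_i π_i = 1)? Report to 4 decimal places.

Balance equations π_j = Σ_i π_i·P[i][j]:
  π_0 = 1/4·π_0 + 1/3·π_1 + 7/12·π_2
  π_1 = 1/4·π_0 + 1/6·π_1 + 1/4·π_2
  normalize: π_0 + π_1 + π_2 = 1
Solving the linear system gives exactly π = [41/104, 3/13, 3/8].

π = [0.3942, 0.2308, 0.3750]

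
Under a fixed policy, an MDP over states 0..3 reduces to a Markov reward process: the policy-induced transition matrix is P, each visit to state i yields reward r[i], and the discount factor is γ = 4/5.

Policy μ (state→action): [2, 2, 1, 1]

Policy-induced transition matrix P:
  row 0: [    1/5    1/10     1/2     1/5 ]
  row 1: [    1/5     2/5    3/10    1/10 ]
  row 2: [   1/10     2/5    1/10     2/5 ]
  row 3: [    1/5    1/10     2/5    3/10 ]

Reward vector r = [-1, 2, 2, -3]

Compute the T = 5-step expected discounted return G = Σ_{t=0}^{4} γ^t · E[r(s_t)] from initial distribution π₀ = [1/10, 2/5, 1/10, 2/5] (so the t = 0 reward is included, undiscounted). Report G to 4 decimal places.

G = 0.2607

t=0: π = [0.1000, 0.4000, 0.1000, 0.4000], E[r] = -0.3000, γ^t·E[r] = -0.300000, running G = -0.300000
t=1: π = [0.1900, 0.2500, 0.3400, 0.2200], E[r] = 0.3300, γ^t·E[r] = 0.264000, running G = -0.036000
t=2: π = [0.1660, 0.2770, 0.2920, 0.2650], E[r] = 0.1770, γ^t·E[r] = 0.113280, running G = 0.077280
t=3: π = [0.1708, 0.2707, 0.3013, 0.2572], E[r] = 0.2016, γ^t·E[r] = 0.103219, running G = 0.180499
t=4: π = [0.1699, 0.2716, 0.2996, 0.2589], E[r] = 0.1958, γ^t·E[r] = 0.080216, running G = 0.260715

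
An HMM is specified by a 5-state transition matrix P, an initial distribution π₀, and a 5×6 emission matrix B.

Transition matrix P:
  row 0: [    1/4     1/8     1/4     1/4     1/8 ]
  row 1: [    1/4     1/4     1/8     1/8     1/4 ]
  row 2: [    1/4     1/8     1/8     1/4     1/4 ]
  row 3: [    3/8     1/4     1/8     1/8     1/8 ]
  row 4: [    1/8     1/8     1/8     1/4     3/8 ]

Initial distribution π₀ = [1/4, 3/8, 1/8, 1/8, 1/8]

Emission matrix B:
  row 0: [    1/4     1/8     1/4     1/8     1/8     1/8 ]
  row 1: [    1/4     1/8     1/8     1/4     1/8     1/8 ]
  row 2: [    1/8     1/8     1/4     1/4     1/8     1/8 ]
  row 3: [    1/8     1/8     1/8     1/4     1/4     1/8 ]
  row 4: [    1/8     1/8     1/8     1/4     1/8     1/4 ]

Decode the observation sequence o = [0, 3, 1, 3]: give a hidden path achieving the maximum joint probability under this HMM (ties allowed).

path = [1, 4, 4, 4]

t=0: δ = [6.250e-02, 9.375e-02, 1.562e-02, 1.562e-02, 1.562e-02]  (obs o_0=0)
t=1: δ = [2.930e-03, 5.859e-03, 3.906e-03, 3.906e-03, 5.859e-03]  ψ = [1, 1, 0, 0, 1]  (obs o_1=3)
t=2: δ = [1.831e-04, 1.831e-04, 9.155e-05, 1.831e-04, 2.747e-04]  ψ = [1, 1, 0, 4, 4]  (obs o_2=1)
t=3: δ = [8.583e-06, 1.144e-05, 1.144e-05, 1.717e-05, 2.575e-05]  ψ = [3, 1, 0, 4, 4]  (obs o_3=3)
backtrack: best end state = 4; path = [1, 4, 4, 4]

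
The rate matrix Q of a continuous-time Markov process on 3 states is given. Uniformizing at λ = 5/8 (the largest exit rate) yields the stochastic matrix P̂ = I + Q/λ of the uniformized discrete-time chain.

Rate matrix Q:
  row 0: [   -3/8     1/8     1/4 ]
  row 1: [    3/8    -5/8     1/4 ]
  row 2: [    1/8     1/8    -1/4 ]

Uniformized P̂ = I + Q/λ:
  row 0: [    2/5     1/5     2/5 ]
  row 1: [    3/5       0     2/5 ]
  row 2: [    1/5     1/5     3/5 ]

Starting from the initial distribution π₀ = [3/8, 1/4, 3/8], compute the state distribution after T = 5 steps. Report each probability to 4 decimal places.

π = [0.3334, 0.1666, 0.5000]

t=0: π = [0.3750, 0.2500, 0.3750]
t=1: π = [0.3750, 0.1500, 0.4750]
t=2: π = [0.3350, 0.1700, 0.4950]
t=3: π = [0.3350, 0.1660, 0.4990]
t=4: π = [0.3334, 0.1668, 0.4998]
t=5: π = [0.3334, 0.1666, 0.5000]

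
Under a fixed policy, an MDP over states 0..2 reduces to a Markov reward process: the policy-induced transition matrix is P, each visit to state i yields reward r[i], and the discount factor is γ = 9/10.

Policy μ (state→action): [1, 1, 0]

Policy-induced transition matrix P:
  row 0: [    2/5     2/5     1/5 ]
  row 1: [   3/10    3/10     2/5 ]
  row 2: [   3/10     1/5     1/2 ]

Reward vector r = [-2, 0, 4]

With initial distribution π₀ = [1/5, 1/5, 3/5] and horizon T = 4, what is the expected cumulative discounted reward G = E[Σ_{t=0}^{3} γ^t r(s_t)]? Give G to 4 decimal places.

G = 4.2201

t=0: π = [0.2000, 0.2000, 0.6000], E[r] = 2.0000, γ^t·E[r] = 2.000000, running G = 2.000000
t=1: π = [0.3200, 0.2600, 0.4200], E[r] = 1.0400, γ^t·E[r] = 0.936000, running G = 2.936000
t=2: π = [0.3320, 0.2900, 0.3780], E[r] = 0.8480, γ^t·E[r] = 0.686880, running G = 3.622880
t=3: π = [0.3332, 0.2954, 0.3714], E[r] = 0.8192, γ^t·E[r] = 0.597197, running G = 4.220077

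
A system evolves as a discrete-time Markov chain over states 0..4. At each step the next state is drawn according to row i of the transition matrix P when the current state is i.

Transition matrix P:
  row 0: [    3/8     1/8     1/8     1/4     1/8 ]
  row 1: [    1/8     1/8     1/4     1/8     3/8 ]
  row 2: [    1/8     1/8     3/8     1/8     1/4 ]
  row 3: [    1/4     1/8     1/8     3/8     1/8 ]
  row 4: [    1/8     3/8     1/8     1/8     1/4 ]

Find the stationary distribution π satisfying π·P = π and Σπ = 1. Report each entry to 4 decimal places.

π = [0.2000, 0.1806, 0.1968, 0.2000, 0.2226]

Balance equations π_j = Σ_i π_i·P[i][j]:
  π_0 = 3/8·π_0 + 1/8·π_1 + 1/8·π_2 + 1/4·π_3 + 1/8·π_4
  π_1 = 1/8·π_0 + 1/8·π_1 + 1/8·π_2 + 1/8·π_3 + 3/8·π_4
  π_2 = 1/8·π_0 + 1/4·π_1 + 3/8·π_2 + 1/8·π_3 + 1/8·π_4
  π_3 = 1/4·π_0 + 1/8·π_1 + 1/8·π_2 + 3/8·π_3 + 1/8·π_4
  normalize: π_0 + π_1 + π_2 + π_3 + π_4 = 1
Solving the linear system gives exactly π = [1/5, 28/155, 61/310, 1/5, 69/310].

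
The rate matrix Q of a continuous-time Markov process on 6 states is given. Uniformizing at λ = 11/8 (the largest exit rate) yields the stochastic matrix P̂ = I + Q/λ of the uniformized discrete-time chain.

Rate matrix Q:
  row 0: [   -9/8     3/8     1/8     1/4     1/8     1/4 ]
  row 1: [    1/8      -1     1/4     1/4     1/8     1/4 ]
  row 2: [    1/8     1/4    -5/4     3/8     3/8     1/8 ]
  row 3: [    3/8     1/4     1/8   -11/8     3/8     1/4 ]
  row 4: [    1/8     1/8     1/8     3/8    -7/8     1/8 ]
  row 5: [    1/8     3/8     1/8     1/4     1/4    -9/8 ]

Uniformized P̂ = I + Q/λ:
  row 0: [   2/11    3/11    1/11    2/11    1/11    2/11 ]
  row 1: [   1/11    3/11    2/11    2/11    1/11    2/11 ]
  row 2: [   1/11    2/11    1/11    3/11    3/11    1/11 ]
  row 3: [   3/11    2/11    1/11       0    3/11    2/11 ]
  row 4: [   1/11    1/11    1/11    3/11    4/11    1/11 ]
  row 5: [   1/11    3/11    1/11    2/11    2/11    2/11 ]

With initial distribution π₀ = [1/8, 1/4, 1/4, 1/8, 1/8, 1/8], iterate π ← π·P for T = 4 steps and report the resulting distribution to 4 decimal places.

π = [0.1359, 0.2072, 0.1098, 0.1788, 0.2162, 0.1522]

t=0: π = [0.1250, 0.2500, 0.2500, 0.1250, 0.1250, 0.1250]
t=1: π = [0.1250, 0.2159, 0.1136, 0.1932, 0.2045, 0.1477]
t=2: π = [0.1374, 0.2076, 0.1105, 0.1756, 0.2159, 0.1529]
t=3: π = [0.1353, 0.2075, 0.1098, 0.1796, 0.2157, 0.1521]
t=4: π = [0.1359, 0.2072, 0.1098, 0.1788, 0.2162, 0.1522]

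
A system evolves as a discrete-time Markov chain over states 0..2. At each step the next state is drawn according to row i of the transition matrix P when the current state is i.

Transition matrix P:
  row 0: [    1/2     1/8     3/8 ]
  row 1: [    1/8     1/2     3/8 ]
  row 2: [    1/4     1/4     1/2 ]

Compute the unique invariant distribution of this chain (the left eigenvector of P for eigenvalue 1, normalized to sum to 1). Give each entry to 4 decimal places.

π = [0.2857, 0.2857, 0.4286]

Balance equations π_j = Σ_i π_i·P[i][j]:
  π_0 = 1/2·π_0 + 1/8·π_1 + 1/4·π_2
  π_1 = 1/8·π_0 + 1/2·π_1 + 1/4·π_2
  normalize: π_0 + π_1 + π_2 = 1
Solving the linear system gives exactly π = [2/7, 2/7, 3/7].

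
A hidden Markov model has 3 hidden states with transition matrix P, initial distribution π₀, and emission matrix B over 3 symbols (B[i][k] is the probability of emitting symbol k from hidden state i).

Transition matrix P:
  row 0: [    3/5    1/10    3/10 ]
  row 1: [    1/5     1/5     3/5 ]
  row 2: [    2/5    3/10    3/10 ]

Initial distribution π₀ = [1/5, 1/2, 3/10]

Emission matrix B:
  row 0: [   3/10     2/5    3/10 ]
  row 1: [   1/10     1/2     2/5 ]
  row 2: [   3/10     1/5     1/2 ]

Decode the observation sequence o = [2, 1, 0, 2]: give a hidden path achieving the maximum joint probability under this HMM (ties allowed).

t=0: δ = [6.000e-02, 2.000e-01, 1.500e-01]  (obs o_0=2)
t=1: δ = [2.400e-02, 2.250e-02, 2.400e-02]  ψ = [2, 2, 1]  (obs o_1=1)
t=2: δ = [4.320e-03, 7.200e-04, 4.050e-03]  ψ = [0, 2, 1]  (obs o_2=0)
t=3: δ = [7.776e-04, 4.860e-04, 6.480e-04]  ψ = [0, 2, 0]  (obs o_3=2)
backtrack: best end state = 0; path = [2, 0, 0, 0]

path = [2, 0, 0, 0]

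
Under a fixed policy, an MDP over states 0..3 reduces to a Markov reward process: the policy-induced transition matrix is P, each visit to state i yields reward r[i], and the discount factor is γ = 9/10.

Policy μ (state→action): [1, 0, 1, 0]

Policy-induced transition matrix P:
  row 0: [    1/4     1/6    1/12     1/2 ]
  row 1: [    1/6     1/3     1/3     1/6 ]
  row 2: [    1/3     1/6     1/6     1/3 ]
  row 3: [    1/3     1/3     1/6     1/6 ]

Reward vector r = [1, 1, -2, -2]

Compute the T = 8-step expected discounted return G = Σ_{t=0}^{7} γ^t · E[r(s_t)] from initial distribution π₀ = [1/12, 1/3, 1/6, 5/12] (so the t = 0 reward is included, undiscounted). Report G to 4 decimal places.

G = -2.6624

t=0: π = [0.0833, 0.3333, 0.1667, 0.4167], E[r] = -0.7500, γ^t·E[r] = -0.750000, running G = -0.750000
t=1: π = [0.2708, 0.2917, 0.2153, 0.2222], E[r] = -0.3125, γ^t·E[r] = -0.281250, running G = -1.031250
t=2: π = [0.2622, 0.2523, 0.1927, 0.2928], E[r] = -0.4566, γ^t·E[r] = -0.369844, running G = -1.401094
t=3: π = [0.2694, 0.2575, 0.1869, 0.2862], E[r] = -0.4191, γ^t·E[r] = -0.305543, running G = -1.706637
t=4: π = [0.2680, 0.2573, 0.1871, 0.2876], E[r] = -0.4243, γ^t·E[r] = -0.278366, running G = -1.985003
t=5: π = [0.2681, 0.2575, 0.1872, 0.2872], E[r] = -0.4232, γ^t·E[r] = -0.249882, running G = -2.234885
t=6: π = [0.2681, 0.2574, 0.1872, 0.2872], E[r] = -0.4234, γ^t·E[r] = -0.225035, running G = -2.459920
t=7: π = [0.2681, 0.2574, 0.1872, 0.2872], E[r] = -0.4234, γ^t·E[r] = -0.202509, running G = -2.662430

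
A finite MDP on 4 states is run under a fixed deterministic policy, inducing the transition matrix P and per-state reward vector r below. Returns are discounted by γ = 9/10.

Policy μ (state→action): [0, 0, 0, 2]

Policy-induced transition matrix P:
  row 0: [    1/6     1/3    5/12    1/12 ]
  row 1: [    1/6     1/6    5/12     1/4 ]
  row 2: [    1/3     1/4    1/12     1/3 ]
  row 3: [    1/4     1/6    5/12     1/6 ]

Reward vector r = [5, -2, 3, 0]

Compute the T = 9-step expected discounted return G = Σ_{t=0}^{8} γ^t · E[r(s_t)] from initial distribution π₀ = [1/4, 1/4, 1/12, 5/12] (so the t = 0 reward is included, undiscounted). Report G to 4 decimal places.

G = 9.6153

t=0: π = [0.2500, 0.2500, 0.0833, 0.4167], E[r] = 1.0000, γ^t·E[r] = 1.000000, running G = 1.000000
t=1: π = [0.2153, 0.2153, 0.3889, 0.1806], E[r] = 1.8125, γ^t·E[r] = 1.631250, running G = 2.631250
t=2: π = [0.2465, 0.2350, 0.2870, 0.2315], E[r] = 1.6238, γ^t·E[r] = 1.315313, running G = 3.946563
t=3: π = [0.2338, 0.2317, 0.3210, 0.2135], E[r] = 1.6686, γ^t·E[r] = 1.216406, running G = 5.162969
t=4: π = [0.2380, 0.2324, 0.3097, 0.2200], E[r] = 1.6540, γ^t·E[r] = 1.085221, running G = 6.248189
t=5: π = [0.2366, 0.2321, 0.3134, 0.2178], E[r] = 1.6591, γ^t·E[r] = 0.979693, running G = 7.227882
t=6: π = [0.2371, 0.2322, 0.3122, 0.2185], E[r] = 1.6574, γ^t·E[r] = 0.880813, running G = 8.108695
t=7: π = [0.2369, 0.2322, 0.3126, 0.2183], E[r] = 1.6580, γ^t·E[r] = 0.793004, running G = 8.901699
t=8: π = [0.2370, 0.2322, 0.3125, 0.2184], E[r] = 1.6578, γ^t·E[r] = 0.713622, running G = 9.615321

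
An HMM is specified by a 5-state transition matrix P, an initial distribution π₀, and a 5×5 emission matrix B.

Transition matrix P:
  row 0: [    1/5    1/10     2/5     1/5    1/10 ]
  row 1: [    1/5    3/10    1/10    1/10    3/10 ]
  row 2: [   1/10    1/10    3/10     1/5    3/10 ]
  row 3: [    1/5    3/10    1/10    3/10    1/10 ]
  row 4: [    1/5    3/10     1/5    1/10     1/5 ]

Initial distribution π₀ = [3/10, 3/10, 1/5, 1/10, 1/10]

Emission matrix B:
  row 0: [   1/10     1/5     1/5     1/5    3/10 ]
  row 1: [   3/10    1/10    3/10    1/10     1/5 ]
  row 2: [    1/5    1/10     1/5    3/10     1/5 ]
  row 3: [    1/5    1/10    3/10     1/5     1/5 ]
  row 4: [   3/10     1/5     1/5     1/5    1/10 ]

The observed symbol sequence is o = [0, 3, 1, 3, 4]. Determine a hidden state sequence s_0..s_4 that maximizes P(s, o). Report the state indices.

t=0: δ = [3.000e-02, 9.000e-02, 4.000e-02, 2.000e-02, 3.000e-02]  (obs o_0=0)
t=1: δ = [3.600e-03, 2.700e-03, 3.600e-03, 1.800e-03, 5.400e-03]  ψ = [1, 1, 0, 1, 1]  (obs o_1=3)
t=2: δ = [2.160e-04, 1.620e-04, 1.440e-04, 7.200e-05, 2.160e-04]  ψ = [4, 4, 0, 0, 2]  (obs o_2=1)
t=3: δ = [8.640e-06, 6.480e-06, 2.592e-05, 8.640e-06, 9.720e-06]  ψ = [0, 4, 0, 0, 1]  (obs o_3=3)
t=4: δ = [7.776e-07, 5.832e-07, 1.555e-06, 1.037e-06, 7.776e-07]  ψ = [2, 4, 2, 2, 2]  (obs o_4=4)
backtrack: best end state = 2; path = [1, 4, 0, 2, 2]

path = [1, 4, 0, 2, 2]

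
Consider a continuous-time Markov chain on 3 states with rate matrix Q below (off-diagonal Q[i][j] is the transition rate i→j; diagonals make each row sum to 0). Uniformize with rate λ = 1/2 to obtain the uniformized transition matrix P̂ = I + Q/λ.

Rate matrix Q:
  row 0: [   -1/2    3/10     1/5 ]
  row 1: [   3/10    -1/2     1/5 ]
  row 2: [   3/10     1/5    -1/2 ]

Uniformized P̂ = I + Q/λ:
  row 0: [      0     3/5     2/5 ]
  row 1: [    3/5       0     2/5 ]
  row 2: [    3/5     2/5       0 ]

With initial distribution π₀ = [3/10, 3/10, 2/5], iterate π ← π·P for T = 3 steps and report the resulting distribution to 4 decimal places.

t=0: π = [0.3000, 0.3000, 0.4000]
t=1: π = [0.4200, 0.3400, 0.2400]
t=2: π = [0.3480, 0.3480, 0.3040]
t=3: π = [0.3912, 0.3304, 0.2784]

π = [0.3912, 0.3304, 0.2784]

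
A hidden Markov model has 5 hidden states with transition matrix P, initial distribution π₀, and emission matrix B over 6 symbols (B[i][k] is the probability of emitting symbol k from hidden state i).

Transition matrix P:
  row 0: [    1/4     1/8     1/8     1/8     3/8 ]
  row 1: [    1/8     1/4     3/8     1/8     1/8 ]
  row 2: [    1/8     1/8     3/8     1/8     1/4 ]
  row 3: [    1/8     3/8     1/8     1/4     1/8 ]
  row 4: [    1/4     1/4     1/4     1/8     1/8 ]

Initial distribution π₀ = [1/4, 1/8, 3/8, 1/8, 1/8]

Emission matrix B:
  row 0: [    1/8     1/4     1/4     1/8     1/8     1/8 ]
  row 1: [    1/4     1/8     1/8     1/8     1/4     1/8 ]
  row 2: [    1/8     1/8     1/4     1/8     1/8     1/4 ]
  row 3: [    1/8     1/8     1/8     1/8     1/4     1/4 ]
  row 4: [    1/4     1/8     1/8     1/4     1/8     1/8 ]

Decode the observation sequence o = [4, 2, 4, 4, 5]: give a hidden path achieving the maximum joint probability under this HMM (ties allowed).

path = [2, 2, 3, 1, 2]

t=0: δ = [3.125e-02, 3.125e-02, 4.688e-02, 3.125e-02, 1.562e-02]  (obs o_0=4)
t=1: δ = [1.953e-03, 1.465e-03, 4.395e-03, 9.766e-04, 1.465e-03]  ψ = [0, 3, 2, 3, 0]  (obs o_1=2)
t=2: δ = [6.866e-05, 1.373e-04, 2.060e-04, 1.373e-04, 1.373e-04]  ψ = [2, 2, 2, 2, 2]  (obs o_2=4)
t=3: δ = [4.292e-06, 1.287e-05, 9.656e-06, 8.583e-06, 6.437e-06]  ψ = [4, 3, 2, 3, 2]  (obs o_3=4)
t=4: δ = [2.012e-07, 4.023e-07, 1.207e-06, 5.364e-07, 3.017e-07]  ψ = [1, 1, 1, 3, 2]  (obs o_4=5)
backtrack: best end state = 2; path = [2, 2, 3, 1, 2]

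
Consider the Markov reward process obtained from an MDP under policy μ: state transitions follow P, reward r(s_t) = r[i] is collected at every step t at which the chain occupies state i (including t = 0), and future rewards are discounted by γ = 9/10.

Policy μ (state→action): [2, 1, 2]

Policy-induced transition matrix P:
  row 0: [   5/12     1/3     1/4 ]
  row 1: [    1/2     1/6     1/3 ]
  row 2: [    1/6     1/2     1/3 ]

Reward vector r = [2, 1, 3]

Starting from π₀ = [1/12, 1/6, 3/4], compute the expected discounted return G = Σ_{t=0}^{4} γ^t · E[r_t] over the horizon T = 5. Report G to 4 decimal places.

t=0: π = [0.0833, 0.1667, 0.7500], E[r] = 2.5833, γ^t·E[r] = 2.583333, running G = 2.583333
t=1: π = [0.2431, 0.4306, 0.3264], E[r] = 1.8958, γ^t·E[r] = 1.706250, running G = 4.289583
t=2: π = [0.3709, 0.3160, 0.3131], E[r] = 1.9971, γ^t·E[r] = 1.617656, running G = 5.907240
t=3: π = [0.3647, 0.3329, 0.3024], E[r] = 1.9696, γ^t·E[r] = 1.435816, running G = 7.343056
t=4: π = [0.3688, 0.3283, 0.3029], E[r] = 1.9747, γ^t·E[r] = 1.295586, running G = 8.638642

G = 8.6386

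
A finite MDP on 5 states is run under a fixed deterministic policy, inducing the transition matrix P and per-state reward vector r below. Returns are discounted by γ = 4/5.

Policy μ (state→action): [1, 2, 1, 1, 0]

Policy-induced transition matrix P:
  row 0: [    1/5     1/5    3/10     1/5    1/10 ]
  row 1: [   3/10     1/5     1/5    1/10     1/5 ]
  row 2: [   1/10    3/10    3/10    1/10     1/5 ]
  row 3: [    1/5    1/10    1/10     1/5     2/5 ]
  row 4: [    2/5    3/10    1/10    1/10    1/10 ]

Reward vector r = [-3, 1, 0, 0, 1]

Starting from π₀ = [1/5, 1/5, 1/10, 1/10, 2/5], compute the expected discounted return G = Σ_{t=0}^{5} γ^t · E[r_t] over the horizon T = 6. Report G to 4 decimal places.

G = -0.9521

t=0: π = [0.2000, 0.2000, 0.1000, 0.1000, 0.4000], E[r] = 0.0000, γ^t·E[r] = 0.000000, running G = 0.000000
t=1: π = [0.2900, 0.2400, 0.1800, 0.1300, 0.1600], E[r] = -0.4700, γ^t·E[r] = -0.376000, running G = -0.376000
t=2: π = [0.2380, 0.2210, 0.2180, 0.1420, 0.1810], E[r] = -0.3120, γ^t·E[r] = -0.199680, running G = -0.575680
t=3: π = [0.2365, 0.2257, 0.2133, 0.1380, 0.1865], E[r] = -0.2973, γ^t·E[r] = -0.152218, running G = -0.727898
t=4: π = [0.2385, 0.2262, 0.2125, 0.1375, 0.1853], E[r] = -0.3041, γ^t·E[r] = -0.124576, running G = -0.852473
t=5: π = [0.2384, 0.2260, 0.2128, 0.1376, 0.1851], E[r] = -0.3041, γ^t·E[r] = -0.099658, running G = -0.952131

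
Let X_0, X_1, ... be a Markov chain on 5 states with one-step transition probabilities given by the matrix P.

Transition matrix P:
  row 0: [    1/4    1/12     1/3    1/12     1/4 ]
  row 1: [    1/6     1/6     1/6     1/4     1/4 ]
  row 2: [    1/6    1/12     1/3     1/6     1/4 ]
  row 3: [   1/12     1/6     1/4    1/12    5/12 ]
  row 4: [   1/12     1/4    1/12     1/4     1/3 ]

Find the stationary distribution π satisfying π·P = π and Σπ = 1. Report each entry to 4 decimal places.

π = [0.1378, 0.1627, 0.2149, 0.1793, 0.3053]

Balance equations π_j = Σ_i π_i·P[i][j]:
  π_0 = 1/4·π_0 + 1/6·π_1 + 1/6·π_2 + 1/12·π_3 + 1/12·π_4
  π_1 = 1/12·π_0 + 1/6·π_1 + 1/12·π_2 + 1/6·π_3 + 1/4·π_4
  π_2 = 1/3·π_0 + 1/6·π_1 + 1/3·π_2 + 1/4·π_3 + 1/12·π_4
  π_3 = 1/12·π_0 + 1/4·π_1 + 1/6·π_2 + 1/12·π_3 + 1/4·π_4
  normalize: π_0 + π_1 + π_2 + π_3 + π_4 = 1
Solving the linear system gives exactly π = [2308/16753, 2726/16753, 3601/16753, 273/1523, 465/1523].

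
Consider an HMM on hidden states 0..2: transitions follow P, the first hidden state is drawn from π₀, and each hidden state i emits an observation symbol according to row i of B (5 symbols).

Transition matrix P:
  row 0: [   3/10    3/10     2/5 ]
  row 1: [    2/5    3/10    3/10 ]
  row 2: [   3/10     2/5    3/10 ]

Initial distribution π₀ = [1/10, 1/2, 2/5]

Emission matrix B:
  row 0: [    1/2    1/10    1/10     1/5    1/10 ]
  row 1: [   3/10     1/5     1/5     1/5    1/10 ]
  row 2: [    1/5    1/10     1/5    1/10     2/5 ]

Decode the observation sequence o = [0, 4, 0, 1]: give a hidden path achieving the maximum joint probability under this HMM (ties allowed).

path = [1, 2, 0, 1]

t=0: δ = [5.000e-02, 1.500e-01, 8.000e-02]  (obs o_0=0)
t=1: δ = [6.000e-03, 4.500e-03, 1.800e-02]  ψ = [1, 1, 1]  (obs o_1=4)
t=2: δ = [2.700e-03, 2.160e-03, 1.080e-03]  ψ = [2, 2, 2]  (obs o_2=0)
t=3: δ = [8.640e-05, 1.620e-04, 1.080e-04]  ψ = [1, 0, 0]  (obs o_3=1)
backtrack: best end state = 1; path = [1, 2, 0, 1]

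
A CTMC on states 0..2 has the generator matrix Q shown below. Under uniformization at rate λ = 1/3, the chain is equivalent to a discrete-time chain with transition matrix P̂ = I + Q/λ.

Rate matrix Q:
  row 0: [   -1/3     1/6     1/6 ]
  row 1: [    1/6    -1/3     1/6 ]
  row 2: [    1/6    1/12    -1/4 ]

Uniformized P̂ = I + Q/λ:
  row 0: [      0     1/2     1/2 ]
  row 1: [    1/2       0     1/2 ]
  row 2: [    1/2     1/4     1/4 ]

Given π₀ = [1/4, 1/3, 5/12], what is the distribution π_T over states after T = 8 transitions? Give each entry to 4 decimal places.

π = [0.3330, 0.2670, 0.4000]

t=0: π = [0.2500, 0.3333, 0.4167]
t=1: π = [0.3750, 0.2292, 0.3958]
t=2: π = [0.3125, 0.2865, 0.4010]
t=3: π = [0.3438, 0.2565, 0.3997]
t=4: π = [0.3281, 0.2718, 0.4001]
t=5: π = [0.3359, 0.2641, 0.4000]
t=6: π = [0.3320, 0.2680, 0.4000]
t=7: π = [0.3340, 0.2660, 0.4000]
t=8: π = [0.3330, 0.2670, 0.4000]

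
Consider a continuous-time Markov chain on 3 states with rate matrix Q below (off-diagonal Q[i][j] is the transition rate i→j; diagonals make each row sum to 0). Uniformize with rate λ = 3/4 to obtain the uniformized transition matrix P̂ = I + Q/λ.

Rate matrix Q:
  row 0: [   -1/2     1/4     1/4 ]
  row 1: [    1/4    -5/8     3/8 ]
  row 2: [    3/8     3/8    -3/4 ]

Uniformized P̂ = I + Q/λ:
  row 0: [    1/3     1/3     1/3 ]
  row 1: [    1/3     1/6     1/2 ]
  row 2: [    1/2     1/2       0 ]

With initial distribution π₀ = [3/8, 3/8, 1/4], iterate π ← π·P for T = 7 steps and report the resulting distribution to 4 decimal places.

π = [0.3818, 0.3272, 0.2911]

t=0: π = [0.3750, 0.3750, 0.2500]
t=1: π = [0.3750, 0.3125, 0.3125]
t=2: π = [0.3854, 0.3333, 0.2813]
t=3: π = [0.3802, 0.3247, 0.2951]
t=4: π = [0.3825, 0.3284, 0.2891]
t=5: π = [0.3815, 0.3268, 0.2917]
t=6: π = [0.3820, 0.3275, 0.2906]
t=7: π = [0.3818, 0.3272, 0.2911]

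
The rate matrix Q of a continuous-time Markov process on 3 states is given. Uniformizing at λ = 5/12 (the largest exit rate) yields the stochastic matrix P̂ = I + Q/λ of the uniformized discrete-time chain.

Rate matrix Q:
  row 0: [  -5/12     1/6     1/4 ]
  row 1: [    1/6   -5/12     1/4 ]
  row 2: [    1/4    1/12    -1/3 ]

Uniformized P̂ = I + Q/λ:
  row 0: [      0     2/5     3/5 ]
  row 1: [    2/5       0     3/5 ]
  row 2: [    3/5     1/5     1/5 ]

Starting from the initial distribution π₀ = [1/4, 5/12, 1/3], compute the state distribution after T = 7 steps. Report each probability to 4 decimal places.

π = [0.3466, 0.2247, 0.4287]

t=0: π = [0.2500, 0.4167, 0.3333]
t=1: π = [0.3667, 0.1667, 0.4667]
t=2: π = [0.3467, 0.2400, 0.4133]
t=3: π = [0.3440, 0.2213, 0.4347]
t=4: π = [0.3493, 0.2245, 0.4261]
t=5: π = [0.3455, 0.2250, 0.4295]
t=6: π = [0.3477, 0.2241, 0.4282]
t=7: π = [0.3466, 0.2247, 0.4287]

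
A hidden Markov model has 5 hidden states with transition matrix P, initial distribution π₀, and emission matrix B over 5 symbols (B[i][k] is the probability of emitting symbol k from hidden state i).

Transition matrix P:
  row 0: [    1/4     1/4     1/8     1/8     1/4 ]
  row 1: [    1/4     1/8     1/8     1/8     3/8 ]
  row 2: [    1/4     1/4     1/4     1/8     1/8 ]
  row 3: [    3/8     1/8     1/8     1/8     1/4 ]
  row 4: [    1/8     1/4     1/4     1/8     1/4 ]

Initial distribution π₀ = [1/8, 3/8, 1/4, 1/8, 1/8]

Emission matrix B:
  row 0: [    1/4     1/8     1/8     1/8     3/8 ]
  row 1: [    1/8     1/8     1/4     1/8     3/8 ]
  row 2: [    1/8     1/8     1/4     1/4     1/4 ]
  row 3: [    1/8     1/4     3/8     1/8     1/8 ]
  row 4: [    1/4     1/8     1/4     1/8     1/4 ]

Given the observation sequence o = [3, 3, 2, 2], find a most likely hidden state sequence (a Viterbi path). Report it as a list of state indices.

path = [2, 2, 1, 4]

t=0: δ = [1.562e-02, 4.688e-02, 6.250e-02, 1.562e-02, 1.562e-02]  (obs o_0=3)
t=1: δ = [1.953e-03, 1.953e-03, 3.906e-03, 9.766e-04, 2.197e-03]  ψ = [2, 2, 2, 2, 1]  (obs o_1=3)
t=2: δ = [1.221e-04, 2.441e-04, 2.441e-04, 1.831e-04, 1.831e-04]  ψ = [2, 2, 2, 2, 1]  (obs o_2=2)
t=3: δ = [8.583e-06, 1.526e-05, 1.526e-05, 1.144e-05, 2.289e-05]  ψ = [3, 2, 2, 1, 1]  (obs o_3=2)
backtrack: best end state = 4; path = [2, 2, 1, 4]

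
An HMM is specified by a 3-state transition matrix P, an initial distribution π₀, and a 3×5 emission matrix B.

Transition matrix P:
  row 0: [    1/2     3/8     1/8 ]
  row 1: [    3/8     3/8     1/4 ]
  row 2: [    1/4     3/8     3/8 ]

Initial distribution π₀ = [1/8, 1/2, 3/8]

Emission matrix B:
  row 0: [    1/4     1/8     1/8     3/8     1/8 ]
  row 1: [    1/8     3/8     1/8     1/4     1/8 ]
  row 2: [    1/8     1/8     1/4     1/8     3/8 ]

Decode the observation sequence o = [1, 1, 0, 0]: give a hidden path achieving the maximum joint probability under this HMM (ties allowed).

t=0: δ = [1.562e-02, 1.875e-01, 4.688e-02]  (obs o_0=1)
t=1: δ = [8.789e-03, 2.637e-02, 5.859e-03]  ψ = [1, 1, 1]  (obs o_1=1)
t=2: δ = [2.472e-03, 1.236e-03, 8.240e-04]  ψ = [1, 1, 1]  (obs o_2=0)
t=3: δ = [3.090e-04, 1.159e-04, 3.862e-05]  ψ = [0, 0, 0]  (obs o_3=0)
backtrack: best end state = 0; path = [1, 1, 0, 0]

path = [1, 1, 0, 0]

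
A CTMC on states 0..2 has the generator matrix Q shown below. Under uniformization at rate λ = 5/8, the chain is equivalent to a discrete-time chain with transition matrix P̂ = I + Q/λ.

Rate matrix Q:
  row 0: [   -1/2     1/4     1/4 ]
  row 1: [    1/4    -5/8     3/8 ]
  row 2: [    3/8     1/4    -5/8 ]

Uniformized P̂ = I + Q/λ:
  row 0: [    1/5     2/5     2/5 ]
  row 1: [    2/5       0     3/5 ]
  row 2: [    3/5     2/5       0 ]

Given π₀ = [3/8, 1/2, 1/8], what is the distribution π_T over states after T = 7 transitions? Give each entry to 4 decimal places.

t=0: π = [0.3750, 0.5000, 0.1250]
t=1: π = [0.3500, 0.2000, 0.4500]
t=2: π = [0.4200, 0.3200, 0.2600]
t=3: π = [0.3680, 0.2720, 0.3600]
t=4: π = [0.3984, 0.2912, 0.3104]
t=5: π = [0.3824, 0.2835, 0.3341]
t=6: π = [0.3903, 0.2866, 0.3231]
t=7: π = [0.3865, 0.2854, 0.3281]

π = [0.3865, 0.2854, 0.3281]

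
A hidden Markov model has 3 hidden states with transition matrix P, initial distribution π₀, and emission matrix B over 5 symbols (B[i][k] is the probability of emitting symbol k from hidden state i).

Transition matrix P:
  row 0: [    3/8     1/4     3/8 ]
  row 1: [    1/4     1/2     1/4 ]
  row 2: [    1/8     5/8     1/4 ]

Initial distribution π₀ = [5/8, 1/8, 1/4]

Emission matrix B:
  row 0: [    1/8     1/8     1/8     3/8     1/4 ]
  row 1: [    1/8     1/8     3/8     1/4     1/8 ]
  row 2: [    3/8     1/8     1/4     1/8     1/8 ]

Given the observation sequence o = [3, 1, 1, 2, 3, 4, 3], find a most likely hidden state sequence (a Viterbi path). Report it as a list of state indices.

path = [0, 2, 1, 1, 0, 0, 0]

t=0: δ = [2.344e-01, 3.125e-02, 3.125e-02]  (obs o_0=3)
t=1: δ = [1.099e-02, 7.324e-03, 1.099e-02]  ψ = [0, 0, 0]  (obs o_1=1)
t=2: δ = [5.150e-04, 8.583e-04, 5.150e-04]  ψ = [0, 2, 0]  (obs o_2=1)
t=3: δ = [2.682e-05, 1.609e-04, 5.364e-05]  ψ = [1, 1, 1]  (obs o_3=2)
t=4: δ = [1.509e-05, 2.012e-05, 5.029e-06]  ψ = [1, 1, 1]  (obs o_4=3)
t=5: δ = [1.414e-06, 1.257e-06, 7.072e-07]  ψ = [0, 1, 0]  (obs o_5=4)
t=6: δ = [1.989e-07, 1.572e-07, 6.630e-08]  ψ = [0, 1, 0]  (obs o_6=3)
backtrack: best end state = 0; path = [0, 2, 1, 1, 0, 0, 0]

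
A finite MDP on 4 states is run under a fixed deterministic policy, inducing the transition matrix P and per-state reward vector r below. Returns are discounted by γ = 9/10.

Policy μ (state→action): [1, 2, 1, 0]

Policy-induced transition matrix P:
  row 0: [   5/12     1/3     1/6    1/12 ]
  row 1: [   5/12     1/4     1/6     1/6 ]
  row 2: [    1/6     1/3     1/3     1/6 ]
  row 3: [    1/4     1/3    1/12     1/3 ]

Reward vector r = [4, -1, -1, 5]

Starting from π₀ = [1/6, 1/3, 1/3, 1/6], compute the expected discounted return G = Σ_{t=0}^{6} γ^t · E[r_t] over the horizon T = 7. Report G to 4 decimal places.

G = 7.9499

t=0: π = [0.1667, 0.3333, 0.3333, 0.1667], E[r] = 0.8333, γ^t·E[r] = 0.833333, running G = 0.833333
t=1: π = [0.3056, 0.3056, 0.2083, 0.1806], E[r] = 1.6111, γ^t·E[r] = 1.450000, running G = 2.283333
t=2: π = [0.3345, 0.3079, 0.1863, 0.1713], E[r] = 1.7002, γ^t·E[r] = 1.377188, running G = 3.660521
t=3: π = [0.3415, 0.3077, 0.1834, 0.1673], E[r] = 1.7117, γ^t·E[r] = 1.247836, running G = 4.908357
t=4: π = [0.3429, 0.3077, 0.1833, 0.1661], E[r] = 1.7111, γ^t·E[r] = 1.122683, running G = 6.031040
t=5: π = [0.3432, 0.3077, 0.1834, 0.1658], E[r] = 1.7104, γ^t·E[r] = 1.009997, running G = 7.041037
t=6: π = [0.3432, 0.3077, 0.1834, 0.1657], E[r] = 1.7102, γ^t·E[r] = 0.908851, running G = 7.949888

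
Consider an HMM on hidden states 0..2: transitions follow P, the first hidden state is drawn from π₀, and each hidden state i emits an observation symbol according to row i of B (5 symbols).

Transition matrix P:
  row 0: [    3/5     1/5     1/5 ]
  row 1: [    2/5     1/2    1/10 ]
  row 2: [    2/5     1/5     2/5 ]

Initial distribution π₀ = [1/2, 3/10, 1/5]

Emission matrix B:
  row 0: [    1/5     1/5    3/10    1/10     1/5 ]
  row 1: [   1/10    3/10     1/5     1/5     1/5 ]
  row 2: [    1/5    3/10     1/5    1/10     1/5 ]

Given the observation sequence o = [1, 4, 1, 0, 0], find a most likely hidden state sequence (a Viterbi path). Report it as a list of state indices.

t=0: δ = [1.000e-01, 9.000e-02, 6.000e-02]  (obs o_0=1)
t=1: δ = [1.200e-02, 9.000e-03, 4.800e-03]  ψ = [0, 1, 2]  (obs o_1=4)
t=2: δ = [1.440e-03, 1.350e-03, 7.200e-04]  ψ = [0, 1, 0]  (obs o_2=1)
t=3: δ = [1.728e-04, 6.750e-05, 5.760e-05]  ψ = [0, 1, 0]  (obs o_3=0)
t=4: δ = [2.074e-05, 3.456e-06, 6.912e-06]  ψ = [0, 0, 0]  (obs o_4=0)
backtrack: best end state = 0; path = [0, 0, 0, 0, 0]

path = [0, 0, 0, 0, 0]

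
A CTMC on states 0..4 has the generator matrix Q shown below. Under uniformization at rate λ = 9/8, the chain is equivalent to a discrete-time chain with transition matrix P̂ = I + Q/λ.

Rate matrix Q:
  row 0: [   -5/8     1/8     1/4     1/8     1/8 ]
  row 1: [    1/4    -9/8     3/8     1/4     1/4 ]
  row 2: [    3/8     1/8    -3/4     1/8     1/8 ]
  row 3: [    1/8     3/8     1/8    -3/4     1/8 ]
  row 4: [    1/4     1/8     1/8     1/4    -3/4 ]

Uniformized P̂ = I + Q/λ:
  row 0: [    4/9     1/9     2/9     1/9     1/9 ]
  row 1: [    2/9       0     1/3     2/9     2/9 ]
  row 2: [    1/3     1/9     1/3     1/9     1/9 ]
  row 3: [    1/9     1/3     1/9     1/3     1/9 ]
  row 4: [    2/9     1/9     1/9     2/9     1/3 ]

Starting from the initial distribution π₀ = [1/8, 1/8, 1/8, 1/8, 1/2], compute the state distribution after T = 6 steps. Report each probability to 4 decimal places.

t=0: π = [0.1250, 0.1250, 0.1250, 0.1250, 0.5000]
t=1: π = [0.2500, 0.1250, 0.1806, 0.2083, 0.2361]
t=2: π = [0.2747, 0.1435, 0.2068, 0.1975, 0.1775]
t=3: π = [0.2843, 0.1391, 0.2195, 0.1907, 0.1665]
t=4: π = [0.2886, 0.1380, 0.2224, 0.1874, 0.1636]
t=5: π = [0.2902, 0.1374, 0.2233, 0.1863, 0.1628]
t=6: π = [0.2908, 0.1372, 0.2235, 0.1859, 0.1626]

π = [0.2908, 0.1372, 0.2235, 0.1859, 0.1626]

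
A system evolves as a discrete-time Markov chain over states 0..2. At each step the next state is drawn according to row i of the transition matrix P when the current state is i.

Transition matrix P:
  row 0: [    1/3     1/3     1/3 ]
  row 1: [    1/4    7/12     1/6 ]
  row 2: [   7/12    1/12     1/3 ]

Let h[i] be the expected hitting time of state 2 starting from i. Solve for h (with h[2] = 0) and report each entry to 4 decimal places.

First-step conditioning: h[2] = 0; for i ≠ 2, h[i] = 1 + Σ_k P[i][k]·h[k].
  h[0] = 1 + 1/3·h[0] + 1/3·h[1]
  h[1] = 1 + 1/4·h[0] + 7/12·h[1]
Solving the 2×2 linear system over states ≠ 2 gives exactly h = [27/7, 33/7, 0] (h[2] = 0 is the target).

h = [3.8571, 4.7143, 0.0000]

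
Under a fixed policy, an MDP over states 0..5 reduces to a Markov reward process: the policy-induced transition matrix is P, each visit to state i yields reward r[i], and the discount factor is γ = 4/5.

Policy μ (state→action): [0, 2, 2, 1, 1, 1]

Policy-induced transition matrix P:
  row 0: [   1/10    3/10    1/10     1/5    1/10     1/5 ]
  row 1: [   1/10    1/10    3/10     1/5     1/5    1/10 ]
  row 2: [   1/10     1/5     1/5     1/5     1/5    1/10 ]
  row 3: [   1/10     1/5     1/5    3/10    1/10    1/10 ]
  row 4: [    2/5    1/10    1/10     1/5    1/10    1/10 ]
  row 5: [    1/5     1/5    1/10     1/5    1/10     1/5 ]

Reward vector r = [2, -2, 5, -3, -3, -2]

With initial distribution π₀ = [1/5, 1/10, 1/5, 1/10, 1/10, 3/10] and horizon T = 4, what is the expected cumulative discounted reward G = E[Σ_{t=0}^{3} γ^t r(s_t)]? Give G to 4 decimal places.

G = -1.1060

t=0: π = [0.2000, 0.1000, 0.2000, 0.1000, 0.1000, 0.3000], E[r] = 0.0000, γ^t·E[r] = 0.000000, running G = 0.000000
t=1: π = [0.1600, 0.2000, 0.1500, 0.2100, 0.1300, 0.1500], E[r] = -0.6500, γ^t·E[r] = -0.520000, running G = -0.520000
t=2: π = [0.1540, 0.1830, 0.1760, 0.2210, 0.1350, 0.1310], E[r] = -0.5080, γ^t·E[r] = -0.325120, running G = -0.845120
t=3: π = [0.1536, 0.1836, 0.1763, 0.2221, 0.1359, 0.1285], E[r] = -0.5095, γ^t·E[r] = -0.260864, running G = -1.105984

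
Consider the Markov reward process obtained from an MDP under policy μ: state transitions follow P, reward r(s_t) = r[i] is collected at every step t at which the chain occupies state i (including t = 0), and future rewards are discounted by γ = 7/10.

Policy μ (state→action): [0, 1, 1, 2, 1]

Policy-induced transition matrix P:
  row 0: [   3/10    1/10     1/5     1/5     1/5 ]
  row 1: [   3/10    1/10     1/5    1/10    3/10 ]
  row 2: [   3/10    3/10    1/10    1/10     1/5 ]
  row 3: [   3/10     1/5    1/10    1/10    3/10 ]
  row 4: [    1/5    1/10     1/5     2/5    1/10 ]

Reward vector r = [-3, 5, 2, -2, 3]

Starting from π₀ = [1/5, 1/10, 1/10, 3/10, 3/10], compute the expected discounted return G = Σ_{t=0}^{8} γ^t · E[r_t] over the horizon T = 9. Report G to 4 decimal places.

G = 1.4955

t=0: π = [0.2000, 0.1000, 0.1000, 0.3000, 0.3000], E[r] = 0.4000, γ^t·E[r] = 0.400000, running G = 0.400000
t=1: π = [0.2700, 0.1500, 0.1600, 0.2100, 0.2100], E[r] = 0.4700, γ^t·E[r] = 0.329000, running G = 0.729000
t=2: π = [0.2790, 0.1530, 0.1630, 0.1900, 0.2150], E[r] = 0.5190, γ^t·E[r] = 0.254310, running G = 0.983310
t=3: π = [0.2785, 0.1516, 0.1647, 0.1924, 0.2128], E[r] = 0.5055, γ^t·E[r] = 0.173387, running G = 1.156697
t=4: π = [0.2787, 0.1522, 0.1643, 0.1917, 0.2131], E[r] = 0.5093, γ^t·E[r] = 0.122283, running G = 1.278979
t=5: π = [0.2787, 0.1520, 0.1644, 0.1918, 0.2131], E[r] = 0.5085, γ^t·E[r] = 0.085461, running G = 1.364440
t=6: π = [0.2787, 0.1521, 0.1644, 0.1918, 0.2131], E[r] = 0.5086, γ^t·E[r] = 0.059840, running G = 1.424280
t=7: π = [0.2787, 0.1521, 0.1644, 0.1918, 0.2131], E[r] = 0.5086, γ^t·E[r] = 0.041886, running G = 1.466167
t=8: π = [0.2787, 0.1521, 0.1644, 0.1918, 0.2131], E[r] = 0.5086, γ^t·E[r] = 0.029321, running G = 1.495487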